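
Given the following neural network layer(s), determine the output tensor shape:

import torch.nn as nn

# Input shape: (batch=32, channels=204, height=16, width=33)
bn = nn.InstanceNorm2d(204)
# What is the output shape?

Input shape: (32, 204, 16, 33)
Output shape: (32, 204, 16, 33)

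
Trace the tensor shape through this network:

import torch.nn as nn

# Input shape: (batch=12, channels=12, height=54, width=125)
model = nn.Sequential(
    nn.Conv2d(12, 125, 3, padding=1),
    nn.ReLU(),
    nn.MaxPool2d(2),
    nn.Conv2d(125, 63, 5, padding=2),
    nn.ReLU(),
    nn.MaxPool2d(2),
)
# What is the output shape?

Input shape: (12, 12, 54, 125)
  -> after first Conv2d: (12, 125, 54, 125)
  -> after first MaxPool2d: (12, 125, 27, 62)
  -> after second Conv2d: (12, 63, 27, 62)
Output shape: (12, 63, 13, 31)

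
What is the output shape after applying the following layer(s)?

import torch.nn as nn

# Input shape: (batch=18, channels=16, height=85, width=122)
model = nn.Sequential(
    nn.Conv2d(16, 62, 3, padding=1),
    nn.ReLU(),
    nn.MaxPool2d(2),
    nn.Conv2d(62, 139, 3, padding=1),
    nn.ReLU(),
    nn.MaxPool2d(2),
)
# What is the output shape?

Input shape: (18, 16, 85, 122)
  -> after first Conv2d: (18, 62, 85, 122)
  -> after first MaxPool2d: (18, 62, 42, 61)
  -> after second Conv2d: (18, 139, 42, 61)
Output shape: (18, 139, 21, 30)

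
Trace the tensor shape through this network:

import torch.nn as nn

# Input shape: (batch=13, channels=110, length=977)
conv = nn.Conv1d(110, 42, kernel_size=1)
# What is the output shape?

Input shape: (13, 110, 977)
Output shape: (13, 42, 977)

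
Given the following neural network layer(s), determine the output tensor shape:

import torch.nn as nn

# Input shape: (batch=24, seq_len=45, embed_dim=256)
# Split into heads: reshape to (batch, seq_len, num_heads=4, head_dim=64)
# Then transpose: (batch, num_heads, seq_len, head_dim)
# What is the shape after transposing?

Input shape: (24, 45, 256)
  -> after reshape: (24, 45, 4, 64)
Output shape: (24, 4, 45, 64)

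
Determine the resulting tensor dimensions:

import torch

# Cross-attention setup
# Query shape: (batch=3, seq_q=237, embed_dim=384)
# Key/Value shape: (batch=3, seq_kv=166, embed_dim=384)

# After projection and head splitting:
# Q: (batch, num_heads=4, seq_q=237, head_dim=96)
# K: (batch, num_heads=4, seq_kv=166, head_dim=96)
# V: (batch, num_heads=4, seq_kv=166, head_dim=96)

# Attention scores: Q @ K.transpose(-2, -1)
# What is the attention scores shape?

Input shape: (3, 237, 384)
Output shape: (3, 4, 237, 166)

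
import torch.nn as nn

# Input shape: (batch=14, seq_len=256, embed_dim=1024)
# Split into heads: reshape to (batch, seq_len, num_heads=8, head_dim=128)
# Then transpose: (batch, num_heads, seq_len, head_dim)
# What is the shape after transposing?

Input shape: (14, 256, 1024)
  -> after reshape: (14, 256, 8, 128)
Output shape: (14, 8, 256, 128)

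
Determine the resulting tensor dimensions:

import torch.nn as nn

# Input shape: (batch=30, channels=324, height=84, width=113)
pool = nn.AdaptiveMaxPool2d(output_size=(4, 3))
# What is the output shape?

Input shape: (30, 324, 84, 113)
Output shape: (30, 324, 4, 3)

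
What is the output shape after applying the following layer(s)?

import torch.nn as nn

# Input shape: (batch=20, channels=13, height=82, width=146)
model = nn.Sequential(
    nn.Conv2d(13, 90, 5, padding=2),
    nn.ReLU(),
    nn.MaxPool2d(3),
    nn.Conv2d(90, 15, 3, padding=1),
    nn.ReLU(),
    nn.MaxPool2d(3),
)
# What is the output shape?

Input shape: (20, 13, 82, 146)
  -> after first Conv2d: (20, 90, 82, 146)
  -> after first MaxPool2d: (20, 90, 27, 48)
  -> after second Conv2d: (20, 15, 27, 48)
Output shape: (20, 15, 9, 16)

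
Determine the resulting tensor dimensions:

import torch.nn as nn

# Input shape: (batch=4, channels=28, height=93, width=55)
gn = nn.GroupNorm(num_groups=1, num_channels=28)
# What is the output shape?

Input shape: (4, 28, 93, 55)
Output shape: (4, 28, 93, 55)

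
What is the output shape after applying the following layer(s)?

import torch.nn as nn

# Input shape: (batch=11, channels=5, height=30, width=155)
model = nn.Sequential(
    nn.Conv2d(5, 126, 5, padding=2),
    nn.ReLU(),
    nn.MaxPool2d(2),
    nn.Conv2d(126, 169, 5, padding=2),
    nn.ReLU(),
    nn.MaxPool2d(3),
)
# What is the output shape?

Input shape: (11, 5, 30, 155)
  -> after first Conv2d: (11, 126, 30, 155)
  -> after first MaxPool2d: (11, 126, 15, 77)
  -> after second Conv2d: (11, 169, 15, 77)
Output shape: (11, 169, 5, 25)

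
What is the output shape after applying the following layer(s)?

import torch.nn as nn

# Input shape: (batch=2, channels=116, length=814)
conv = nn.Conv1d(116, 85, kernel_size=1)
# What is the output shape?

Input shape: (2, 116, 814)
Output shape: (2, 85, 814)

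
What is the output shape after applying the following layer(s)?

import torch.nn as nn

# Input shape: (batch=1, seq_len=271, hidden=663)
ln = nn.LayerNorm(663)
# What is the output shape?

Input shape: (1, 271, 663)
Output shape: (1, 271, 663)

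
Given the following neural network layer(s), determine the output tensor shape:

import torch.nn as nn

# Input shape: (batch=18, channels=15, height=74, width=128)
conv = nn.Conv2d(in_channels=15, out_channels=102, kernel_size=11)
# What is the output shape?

Input shape: (18, 15, 74, 128)
Output shape: (18, 102, 64, 118)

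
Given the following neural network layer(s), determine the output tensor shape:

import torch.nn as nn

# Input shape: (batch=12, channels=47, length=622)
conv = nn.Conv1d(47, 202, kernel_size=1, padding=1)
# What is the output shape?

Input shape: (12, 47, 622)
Output shape: (12, 202, 624)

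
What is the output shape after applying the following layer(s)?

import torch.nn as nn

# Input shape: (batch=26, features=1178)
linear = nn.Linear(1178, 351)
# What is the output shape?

Input shape: (26, 1178)
Output shape: (26, 351)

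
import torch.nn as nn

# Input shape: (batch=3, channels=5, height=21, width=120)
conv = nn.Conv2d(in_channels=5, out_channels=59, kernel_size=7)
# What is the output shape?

Input shape: (3, 5, 21, 120)
Output shape: (3, 59, 15, 114)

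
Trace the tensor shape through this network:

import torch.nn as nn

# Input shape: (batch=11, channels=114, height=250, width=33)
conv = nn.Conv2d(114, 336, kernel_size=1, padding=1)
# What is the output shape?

Input shape: (11, 114, 250, 33)
Output shape: (11, 336, 252, 35)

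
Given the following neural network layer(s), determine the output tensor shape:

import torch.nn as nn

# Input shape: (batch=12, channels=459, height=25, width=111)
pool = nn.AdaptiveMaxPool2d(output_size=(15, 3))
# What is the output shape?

Input shape: (12, 459, 25, 111)
Output shape: (12, 459, 15, 3)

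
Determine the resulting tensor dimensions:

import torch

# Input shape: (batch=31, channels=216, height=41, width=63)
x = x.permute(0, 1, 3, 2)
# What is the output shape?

Input shape: (31, 216, 41, 63)
Output shape: (31, 216, 63, 41)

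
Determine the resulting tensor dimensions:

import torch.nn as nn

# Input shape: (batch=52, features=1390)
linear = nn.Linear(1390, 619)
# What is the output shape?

Input shape: (52, 1390)
Output shape: (52, 619)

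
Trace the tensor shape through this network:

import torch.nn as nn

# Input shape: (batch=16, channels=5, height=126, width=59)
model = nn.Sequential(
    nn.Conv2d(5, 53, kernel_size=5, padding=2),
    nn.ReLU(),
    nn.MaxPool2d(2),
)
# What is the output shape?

Input shape: (16, 5, 126, 59)
  -> after Conv2d: (16, 53, 126, 59)
  -> after ReLU: (16, 53, 126, 59)
Output shape: (16, 53, 63, 29)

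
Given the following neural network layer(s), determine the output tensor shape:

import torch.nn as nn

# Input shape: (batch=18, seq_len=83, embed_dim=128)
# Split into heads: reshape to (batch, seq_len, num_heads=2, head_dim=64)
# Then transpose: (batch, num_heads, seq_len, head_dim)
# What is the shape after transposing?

Input shape: (18, 83, 128)
  -> after reshape: (18, 83, 2, 64)
Output shape: (18, 2, 83, 64)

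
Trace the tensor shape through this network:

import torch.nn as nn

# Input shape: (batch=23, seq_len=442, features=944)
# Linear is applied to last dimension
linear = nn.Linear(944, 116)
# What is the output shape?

Input shape: (23, 442, 944)
Output shape: (23, 442, 116)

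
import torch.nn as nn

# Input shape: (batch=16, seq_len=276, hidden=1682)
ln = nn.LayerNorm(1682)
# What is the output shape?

Input shape: (16, 276, 1682)
Output shape: (16, 276, 1682)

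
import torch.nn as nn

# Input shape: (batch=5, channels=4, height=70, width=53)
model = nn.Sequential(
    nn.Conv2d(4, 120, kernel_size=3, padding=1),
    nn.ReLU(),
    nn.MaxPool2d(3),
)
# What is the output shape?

Input shape: (5, 4, 70, 53)
  -> after Conv2d: (5, 120, 70, 53)
  -> after ReLU: (5, 120, 70, 53)
Output shape: (5, 120, 23, 17)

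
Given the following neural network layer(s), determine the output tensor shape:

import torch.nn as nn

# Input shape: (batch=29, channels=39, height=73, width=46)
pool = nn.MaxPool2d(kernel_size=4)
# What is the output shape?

Input shape: (29, 39, 73, 46)
Output shape: (29, 39, 18, 11)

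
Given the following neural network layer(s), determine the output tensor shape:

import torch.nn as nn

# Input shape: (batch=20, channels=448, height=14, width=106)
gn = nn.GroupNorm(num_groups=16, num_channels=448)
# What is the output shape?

Input shape: (20, 448, 14, 106)
Output shape: (20, 448, 14, 106)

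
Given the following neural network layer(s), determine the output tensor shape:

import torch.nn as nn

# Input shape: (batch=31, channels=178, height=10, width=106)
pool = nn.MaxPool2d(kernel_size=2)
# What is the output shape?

Input shape: (31, 178, 10, 106)
Output shape: (31, 178, 5, 53)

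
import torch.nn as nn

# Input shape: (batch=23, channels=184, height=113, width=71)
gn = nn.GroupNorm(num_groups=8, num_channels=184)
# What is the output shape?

Input shape: (23, 184, 113, 71)
Output shape: (23, 184, 113, 71)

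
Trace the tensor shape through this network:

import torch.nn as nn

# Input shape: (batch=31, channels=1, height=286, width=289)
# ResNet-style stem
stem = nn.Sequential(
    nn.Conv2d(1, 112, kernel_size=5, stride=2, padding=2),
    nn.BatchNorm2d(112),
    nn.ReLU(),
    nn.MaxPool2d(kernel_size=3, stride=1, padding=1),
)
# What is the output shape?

Input shape: (31, 1, 286, 289)
  -> after Conv2d 5x5 stride=2: (31, 112, 143, 145)
Output shape: (31, 112, 143, 145)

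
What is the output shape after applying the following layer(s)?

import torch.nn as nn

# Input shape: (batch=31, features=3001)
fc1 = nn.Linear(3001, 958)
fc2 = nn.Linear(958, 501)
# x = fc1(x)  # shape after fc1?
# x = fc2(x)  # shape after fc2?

Input shape: (31, 3001)
  -> after fc1: (31, 958)
Output shape: (31, 501)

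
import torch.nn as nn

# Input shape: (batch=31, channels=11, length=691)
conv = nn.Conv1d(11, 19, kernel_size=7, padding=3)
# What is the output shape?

Input shape: (31, 11, 691)
Output shape: (31, 19, 691)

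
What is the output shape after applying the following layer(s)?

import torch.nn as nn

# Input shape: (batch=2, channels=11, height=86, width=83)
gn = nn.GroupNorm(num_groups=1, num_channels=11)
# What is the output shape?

Input shape: (2, 11, 86, 83)
Output shape: (2, 11, 86, 83)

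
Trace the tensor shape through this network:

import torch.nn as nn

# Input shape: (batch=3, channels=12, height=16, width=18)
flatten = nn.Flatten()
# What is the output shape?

Input shape: (3, 12, 16, 18)
Output shape: (3, 3456)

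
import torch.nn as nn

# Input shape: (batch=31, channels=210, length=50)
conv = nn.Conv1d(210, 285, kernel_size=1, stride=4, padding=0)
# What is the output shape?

Input shape: (31, 210, 50)
Output shape: (31, 285, 13)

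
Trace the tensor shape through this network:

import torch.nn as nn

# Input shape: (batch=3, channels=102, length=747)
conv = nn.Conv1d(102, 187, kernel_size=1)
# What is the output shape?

Input shape: (3, 102, 747)
Output shape: (3, 187, 747)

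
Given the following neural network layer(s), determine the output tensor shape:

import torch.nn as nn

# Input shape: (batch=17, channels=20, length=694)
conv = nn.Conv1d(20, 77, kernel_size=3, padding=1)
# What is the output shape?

Input shape: (17, 20, 694)
Output shape: (17, 77, 694)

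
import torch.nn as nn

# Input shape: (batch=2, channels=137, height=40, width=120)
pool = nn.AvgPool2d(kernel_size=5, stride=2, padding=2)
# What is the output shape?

Input shape: (2, 137, 40, 120)
Output shape: (2, 137, 20, 60)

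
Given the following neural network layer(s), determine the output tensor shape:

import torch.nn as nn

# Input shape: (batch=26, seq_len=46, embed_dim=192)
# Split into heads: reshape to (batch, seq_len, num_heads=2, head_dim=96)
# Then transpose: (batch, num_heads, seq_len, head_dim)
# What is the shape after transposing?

Input shape: (26, 46, 192)
  -> after reshape: (26, 46, 2, 96)
Output shape: (26, 2, 46, 96)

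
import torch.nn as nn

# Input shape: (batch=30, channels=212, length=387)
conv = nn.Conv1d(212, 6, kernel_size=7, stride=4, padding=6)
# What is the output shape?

Input shape: (30, 212, 387)
Output shape: (30, 6, 99)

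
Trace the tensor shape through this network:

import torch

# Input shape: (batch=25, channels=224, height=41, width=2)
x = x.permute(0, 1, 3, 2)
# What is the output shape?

Input shape: (25, 224, 41, 2)
Output shape: (25, 224, 2, 41)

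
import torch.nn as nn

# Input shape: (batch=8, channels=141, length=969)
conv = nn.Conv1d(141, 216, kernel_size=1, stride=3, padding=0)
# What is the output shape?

Input shape: (8, 141, 969)
Output shape: (8, 216, 323)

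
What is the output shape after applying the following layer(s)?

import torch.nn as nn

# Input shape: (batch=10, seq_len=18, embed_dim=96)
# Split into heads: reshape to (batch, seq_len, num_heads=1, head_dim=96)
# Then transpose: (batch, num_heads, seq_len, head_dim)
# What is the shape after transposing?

Input shape: (10, 18, 96)
  -> after reshape: (10, 18, 1, 96)
Output shape: (10, 1, 18, 96)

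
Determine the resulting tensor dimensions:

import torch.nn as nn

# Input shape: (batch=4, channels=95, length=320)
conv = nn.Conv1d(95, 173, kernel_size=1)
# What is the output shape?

Input shape: (4, 95, 320)
Output shape: (4, 173, 320)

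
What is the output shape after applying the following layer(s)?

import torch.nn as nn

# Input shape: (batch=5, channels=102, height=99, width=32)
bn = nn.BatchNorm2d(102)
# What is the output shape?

Input shape: (5, 102, 99, 32)
Output shape: (5, 102, 99, 32)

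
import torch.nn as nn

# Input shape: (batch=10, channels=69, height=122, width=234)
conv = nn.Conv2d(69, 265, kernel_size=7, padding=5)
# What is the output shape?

Input shape: (10, 69, 122, 234)
Output shape: (10, 265, 126, 238)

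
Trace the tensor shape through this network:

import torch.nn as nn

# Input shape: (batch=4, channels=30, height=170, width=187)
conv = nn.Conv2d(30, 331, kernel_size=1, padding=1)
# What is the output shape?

Input shape: (4, 30, 170, 187)
Output shape: (4, 331, 172, 189)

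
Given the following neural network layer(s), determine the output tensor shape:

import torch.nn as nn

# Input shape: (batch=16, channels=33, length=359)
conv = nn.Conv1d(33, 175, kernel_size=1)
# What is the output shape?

Input shape: (16, 33, 359)
Output shape: (16, 175, 359)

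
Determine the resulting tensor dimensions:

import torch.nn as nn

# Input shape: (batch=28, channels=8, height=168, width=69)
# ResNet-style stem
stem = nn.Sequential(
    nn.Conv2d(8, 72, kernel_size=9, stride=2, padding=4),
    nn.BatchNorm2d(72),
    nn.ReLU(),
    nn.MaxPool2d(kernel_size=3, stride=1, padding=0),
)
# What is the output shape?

Input shape: (28, 8, 168, 69)
  -> after Conv2d 9x9 stride=2: (28, 72, 84, 35)
Output shape: (28, 72, 82, 33)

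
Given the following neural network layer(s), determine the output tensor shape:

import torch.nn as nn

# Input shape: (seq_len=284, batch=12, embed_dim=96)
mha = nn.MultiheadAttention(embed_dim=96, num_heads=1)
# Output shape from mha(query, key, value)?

Input shape: (284, 12, 96)
Output shape: (284, 12, 96)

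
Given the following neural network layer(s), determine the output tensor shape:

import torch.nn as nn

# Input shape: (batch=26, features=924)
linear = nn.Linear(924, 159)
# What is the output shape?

Input shape: (26, 924)
Output shape: (26, 159)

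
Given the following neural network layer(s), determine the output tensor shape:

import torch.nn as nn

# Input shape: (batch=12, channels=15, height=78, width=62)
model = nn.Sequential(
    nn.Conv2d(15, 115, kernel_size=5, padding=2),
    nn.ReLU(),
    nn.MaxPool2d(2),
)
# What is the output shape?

Input shape: (12, 15, 78, 62)
  -> after Conv2d: (12, 115, 78, 62)
  -> after ReLU: (12, 115, 78, 62)
Output shape: (12, 115, 39, 31)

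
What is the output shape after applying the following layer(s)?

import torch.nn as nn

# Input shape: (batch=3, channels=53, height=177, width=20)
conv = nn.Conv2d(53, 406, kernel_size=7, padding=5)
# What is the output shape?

Input shape: (3, 53, 177, 20)
Output shape: (3, 406, 181, 24)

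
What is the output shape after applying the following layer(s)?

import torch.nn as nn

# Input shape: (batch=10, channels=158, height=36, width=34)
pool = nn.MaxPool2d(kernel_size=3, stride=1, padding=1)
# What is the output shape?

Input shape: (10, 158, 36, 34)
Output shape: (10, 158, 36, 34)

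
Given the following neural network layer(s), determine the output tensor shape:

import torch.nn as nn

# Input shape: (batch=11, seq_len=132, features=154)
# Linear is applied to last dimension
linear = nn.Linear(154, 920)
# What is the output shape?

Input shape: (11, 132, 154)
Output shape: (11, 132, 920)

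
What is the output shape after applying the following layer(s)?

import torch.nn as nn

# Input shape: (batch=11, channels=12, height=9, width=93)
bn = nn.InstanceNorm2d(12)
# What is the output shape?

Input shape: (11, 12, 9, 93)
Output shape: (11, 12, 9, 93)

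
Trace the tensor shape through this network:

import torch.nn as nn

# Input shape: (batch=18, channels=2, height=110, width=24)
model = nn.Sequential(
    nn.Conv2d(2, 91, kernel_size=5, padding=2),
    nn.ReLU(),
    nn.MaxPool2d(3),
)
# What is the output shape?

Input shape: (18, 2, 110, 24)
  -> after Conv2d: (18, 91, 110, 24)
  -> after ReLU: (18, 91, 110, 24)
Output shape: (18, 91, 36, 8)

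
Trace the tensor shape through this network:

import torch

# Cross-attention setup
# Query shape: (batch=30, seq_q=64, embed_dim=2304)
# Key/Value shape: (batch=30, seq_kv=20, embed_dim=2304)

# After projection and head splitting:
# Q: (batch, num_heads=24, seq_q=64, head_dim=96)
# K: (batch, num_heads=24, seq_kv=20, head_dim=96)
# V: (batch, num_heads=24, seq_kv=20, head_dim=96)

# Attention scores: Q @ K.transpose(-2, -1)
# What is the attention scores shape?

Input shape: (30, 64, 2304)
Output shape: (30, 24, 64, 20)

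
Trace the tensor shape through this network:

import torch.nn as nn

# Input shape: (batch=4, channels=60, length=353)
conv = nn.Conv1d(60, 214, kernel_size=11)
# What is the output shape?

Input shape: (4, 60, 353)
Output shape: (4, 214, 343)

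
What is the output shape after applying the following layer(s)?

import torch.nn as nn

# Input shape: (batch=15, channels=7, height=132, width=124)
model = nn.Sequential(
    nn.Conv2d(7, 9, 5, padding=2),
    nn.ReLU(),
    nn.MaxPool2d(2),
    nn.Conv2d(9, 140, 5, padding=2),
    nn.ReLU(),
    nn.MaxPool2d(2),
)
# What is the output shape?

Input shape: (15, 7, 132, 124)
  -> after first Conv2d: (15, 9, 132, 124)
  -> after first MaxPool2d: (15, 9, 66, 62)
  -> after second Conv2d: (15, 140, 66, 62)
Output shape: (15, 140, 33, 31)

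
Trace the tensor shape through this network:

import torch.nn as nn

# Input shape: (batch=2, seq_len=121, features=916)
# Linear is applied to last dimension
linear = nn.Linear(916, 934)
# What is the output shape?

Input shape: (2, 121, 916)
Output shape: (2, 121, 934)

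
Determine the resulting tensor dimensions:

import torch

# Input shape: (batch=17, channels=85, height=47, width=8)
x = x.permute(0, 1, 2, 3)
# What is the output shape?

Input shape: (17, 85, 47, 8)
Output shape: (17, 85, 47, 8)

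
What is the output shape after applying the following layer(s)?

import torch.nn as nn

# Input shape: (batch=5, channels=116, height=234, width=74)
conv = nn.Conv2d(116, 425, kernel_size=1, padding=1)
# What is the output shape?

Input shape: (5, 116, 234, 74)
Output shape: (5, 425, 236, 76)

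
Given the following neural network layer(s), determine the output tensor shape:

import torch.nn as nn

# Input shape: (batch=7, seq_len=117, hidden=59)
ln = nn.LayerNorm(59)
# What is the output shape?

Input shape: (7, 117, 59)
Output shape: (7, 117, 59)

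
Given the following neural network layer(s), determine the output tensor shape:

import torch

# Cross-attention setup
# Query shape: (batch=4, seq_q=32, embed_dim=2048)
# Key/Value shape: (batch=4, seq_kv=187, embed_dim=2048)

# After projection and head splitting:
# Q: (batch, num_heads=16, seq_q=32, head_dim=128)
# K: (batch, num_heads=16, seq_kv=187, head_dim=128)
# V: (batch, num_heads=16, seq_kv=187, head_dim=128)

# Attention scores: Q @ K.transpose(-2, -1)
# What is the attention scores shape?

Input shape: (4, 32, 2048)
Output shape: (4, 16, 32, 187)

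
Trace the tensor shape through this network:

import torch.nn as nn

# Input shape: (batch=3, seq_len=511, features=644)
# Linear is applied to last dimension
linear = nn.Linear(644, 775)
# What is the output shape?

Input shape: (3, 511, 644)
Output shape: (3, 511, 775)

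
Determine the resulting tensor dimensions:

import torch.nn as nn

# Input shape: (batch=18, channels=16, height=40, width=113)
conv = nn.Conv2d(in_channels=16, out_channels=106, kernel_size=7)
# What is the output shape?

Input shape: (18, 16, 40, 113)
Output shape: (18, 106, 34, 107)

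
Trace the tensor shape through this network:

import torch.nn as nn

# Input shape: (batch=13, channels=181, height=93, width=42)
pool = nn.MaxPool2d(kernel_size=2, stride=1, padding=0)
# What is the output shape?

Input shape: (13, 181, 93, 42)
Output shape: (13, 181, 92, 41)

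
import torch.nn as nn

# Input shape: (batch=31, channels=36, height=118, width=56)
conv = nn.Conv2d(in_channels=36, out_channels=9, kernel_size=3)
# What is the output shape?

Input shape: (31, 36, 118, 56)
Output shape: (31, 9, 116, 54)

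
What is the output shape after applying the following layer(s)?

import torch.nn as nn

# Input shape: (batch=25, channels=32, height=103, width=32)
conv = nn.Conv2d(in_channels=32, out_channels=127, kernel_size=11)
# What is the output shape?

Input shape: (25, 32, 103, 32)
Output shape: (25, 127, 93, 22)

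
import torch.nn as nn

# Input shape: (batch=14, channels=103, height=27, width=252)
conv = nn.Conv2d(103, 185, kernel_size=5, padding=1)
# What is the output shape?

Input shape: (14, 103, 27, 252)
Output shape: (14, 185, 25, 250)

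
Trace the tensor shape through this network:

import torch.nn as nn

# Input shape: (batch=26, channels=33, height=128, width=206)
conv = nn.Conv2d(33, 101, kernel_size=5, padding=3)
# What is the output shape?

Input shape: (26, 33, 128, 206)
Output shape: (26, 101, 130, 208)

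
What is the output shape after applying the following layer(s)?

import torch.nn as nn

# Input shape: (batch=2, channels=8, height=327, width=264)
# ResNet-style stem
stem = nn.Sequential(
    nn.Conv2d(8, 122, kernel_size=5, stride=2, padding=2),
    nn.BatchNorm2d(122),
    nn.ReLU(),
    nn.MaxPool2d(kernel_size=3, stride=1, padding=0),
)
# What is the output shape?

Input shape: (2, 8, 327, 264)
  -> after Conv2d 5x5 stride=2: (2, 122, 164, 132)
Output shape: (2, 122, 162, 130)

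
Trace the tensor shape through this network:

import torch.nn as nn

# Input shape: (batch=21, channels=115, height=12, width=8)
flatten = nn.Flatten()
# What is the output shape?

Input shape: (21, 115, 12, 8)
Output shape: (21, 11040)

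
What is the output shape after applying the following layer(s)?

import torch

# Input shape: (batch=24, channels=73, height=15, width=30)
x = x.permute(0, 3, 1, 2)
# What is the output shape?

Input shape: (24, 73, 15, 30)
Output shape: (24, 30, 73, 15)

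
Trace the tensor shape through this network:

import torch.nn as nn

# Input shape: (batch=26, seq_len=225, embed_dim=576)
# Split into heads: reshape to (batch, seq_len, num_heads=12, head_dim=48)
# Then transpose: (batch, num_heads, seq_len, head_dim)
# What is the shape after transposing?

Input shape: (26, 225, 576)
  -> after reshape: (26, 225, 12, 48)
Output shape: (26, 12, 225, 48)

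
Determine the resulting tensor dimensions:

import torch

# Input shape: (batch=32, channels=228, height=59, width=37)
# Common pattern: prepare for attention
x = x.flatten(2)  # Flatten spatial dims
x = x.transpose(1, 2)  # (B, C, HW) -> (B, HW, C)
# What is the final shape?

Input shape: (32, 228, 59, 37)
  -> after flatten(2): (32, 228, 2183)
Output shape: (32, 2183, 228)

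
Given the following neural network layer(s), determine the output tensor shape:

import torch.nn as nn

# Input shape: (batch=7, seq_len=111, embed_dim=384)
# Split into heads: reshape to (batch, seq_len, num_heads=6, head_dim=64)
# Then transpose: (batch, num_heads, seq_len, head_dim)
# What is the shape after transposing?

Input shape: (7, 111, 384)
  -> after reshape: (7, 111, 6, 64)
Output shape: (7, 6, 111, 64)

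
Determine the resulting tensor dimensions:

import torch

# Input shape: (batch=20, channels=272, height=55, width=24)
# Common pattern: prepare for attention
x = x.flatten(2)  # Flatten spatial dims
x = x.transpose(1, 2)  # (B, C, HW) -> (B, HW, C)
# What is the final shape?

Input shape: (20, 272, 55, 24)
  -> after flatten(2): (20, 272, 1320)
Output shape: (20, 1320, 272)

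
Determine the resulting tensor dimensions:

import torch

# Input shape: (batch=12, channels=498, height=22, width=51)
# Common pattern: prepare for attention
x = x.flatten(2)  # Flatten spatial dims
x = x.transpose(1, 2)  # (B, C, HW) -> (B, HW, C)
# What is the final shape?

Input shape: (12, 498, 22, 51)
  -> after flatten(2): (12, 498, 1122)
Output shape: (12, 1122, 498)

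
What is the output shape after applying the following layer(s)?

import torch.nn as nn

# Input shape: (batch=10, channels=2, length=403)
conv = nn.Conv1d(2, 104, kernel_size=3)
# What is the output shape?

Input shape: (10, 2, 403)
Output shape: (10, 104, 401)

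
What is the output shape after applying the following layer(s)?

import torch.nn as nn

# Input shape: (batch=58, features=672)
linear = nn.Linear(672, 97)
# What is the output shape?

Input shape: (58, 672)
Output shape: (58, 97)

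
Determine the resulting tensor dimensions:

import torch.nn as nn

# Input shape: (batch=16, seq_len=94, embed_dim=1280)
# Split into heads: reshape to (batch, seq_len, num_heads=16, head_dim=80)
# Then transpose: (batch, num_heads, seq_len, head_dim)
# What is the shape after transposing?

Input shape: (16, 94, 1280)
  -> after reshape: (16, 94, 16, 80)
Output shape: (16, 16, 94, 80)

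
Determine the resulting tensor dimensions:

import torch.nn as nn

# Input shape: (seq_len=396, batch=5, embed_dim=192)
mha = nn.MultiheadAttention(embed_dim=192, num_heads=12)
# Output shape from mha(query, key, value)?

Input shape: (396, 5, 192)
Output shape: (396, 5, 192)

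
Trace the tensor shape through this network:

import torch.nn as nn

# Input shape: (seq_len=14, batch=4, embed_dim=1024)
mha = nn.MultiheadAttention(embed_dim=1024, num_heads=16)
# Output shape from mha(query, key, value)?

Input shape: (14, 4, 1024)
Output shape: (14, 4, 1024)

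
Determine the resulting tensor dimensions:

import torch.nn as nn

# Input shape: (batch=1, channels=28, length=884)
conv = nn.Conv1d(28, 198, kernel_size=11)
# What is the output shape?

Input shape: (1, 28, 884)
Output shape: (1, 198, 874)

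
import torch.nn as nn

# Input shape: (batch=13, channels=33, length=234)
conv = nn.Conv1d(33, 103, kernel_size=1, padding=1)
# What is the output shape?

Input shape: (13, 33, 234)
Output shape: (13, 103, 236)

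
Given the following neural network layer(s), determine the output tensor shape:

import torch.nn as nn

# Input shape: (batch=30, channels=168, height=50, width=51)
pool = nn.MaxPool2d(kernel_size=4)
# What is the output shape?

Input shape: (30, 168, 50, 51)
Output shape: (30, 168, 12, 12)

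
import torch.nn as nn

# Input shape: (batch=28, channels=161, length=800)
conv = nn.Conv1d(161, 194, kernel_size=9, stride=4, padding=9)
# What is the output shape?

Input shape: (28, 161, 800)
Output shape: (28, 194, 203)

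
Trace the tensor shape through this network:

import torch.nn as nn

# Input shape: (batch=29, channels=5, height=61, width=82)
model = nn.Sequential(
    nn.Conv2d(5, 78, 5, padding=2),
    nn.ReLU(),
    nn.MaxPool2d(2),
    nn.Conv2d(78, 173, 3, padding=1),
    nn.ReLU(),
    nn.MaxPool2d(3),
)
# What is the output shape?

Input shape: (29, 5, 61, 82)
  -> after first Conv2d: (29, 78, 61, 82)
  -> after first MaxPool2d: (29, 78, 30, 41)
  -> after second Conv2d: (29, 173, 30, 41)
Output shape: (29, 173, 10, 13)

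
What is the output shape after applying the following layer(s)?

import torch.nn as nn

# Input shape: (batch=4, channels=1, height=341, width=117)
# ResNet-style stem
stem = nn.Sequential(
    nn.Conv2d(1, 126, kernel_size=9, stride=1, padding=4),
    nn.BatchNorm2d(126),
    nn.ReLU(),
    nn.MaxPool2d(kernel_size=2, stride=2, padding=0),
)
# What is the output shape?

Input shape: (4, 1, 341, 117)
  -> after Conv2d 9x9 stride=1: (4, 126, 341, 117)
Output shape: (4, 126, 170, 58)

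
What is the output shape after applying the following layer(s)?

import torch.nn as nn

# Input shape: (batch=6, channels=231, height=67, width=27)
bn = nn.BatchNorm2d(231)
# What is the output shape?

Input shape: (6, 231, 67, 27)
Output shape: (6, 231, 67, 27)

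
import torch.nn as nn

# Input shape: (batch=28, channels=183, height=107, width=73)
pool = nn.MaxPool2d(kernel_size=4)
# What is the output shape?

Input shape: (28, 183, 107, 73)
Output shape: (28, 183, 26, 18)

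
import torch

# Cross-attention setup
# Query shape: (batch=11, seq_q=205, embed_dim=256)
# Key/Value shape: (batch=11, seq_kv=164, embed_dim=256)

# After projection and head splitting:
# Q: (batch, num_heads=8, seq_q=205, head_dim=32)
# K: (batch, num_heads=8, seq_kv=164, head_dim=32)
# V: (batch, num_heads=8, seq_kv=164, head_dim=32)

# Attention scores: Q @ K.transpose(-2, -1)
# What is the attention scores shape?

Input shape: (11, 205, 256)
Output shape: (11, 8, 205, 164)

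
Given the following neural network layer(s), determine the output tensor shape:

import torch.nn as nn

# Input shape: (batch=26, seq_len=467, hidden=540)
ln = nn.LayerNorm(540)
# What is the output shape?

Input shape: (26, 467, 540)
Output shape: (26, 467, 540)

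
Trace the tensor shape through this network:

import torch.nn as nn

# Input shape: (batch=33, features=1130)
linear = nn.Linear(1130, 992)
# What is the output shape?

Input shape: (33, 1130)
Output shape: (33, 992)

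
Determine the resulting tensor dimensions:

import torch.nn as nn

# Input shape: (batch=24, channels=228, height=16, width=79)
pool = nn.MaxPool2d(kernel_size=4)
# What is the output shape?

Input shape: (24, 228, 16, 79)
Output shape: (24, 228, 4, 19)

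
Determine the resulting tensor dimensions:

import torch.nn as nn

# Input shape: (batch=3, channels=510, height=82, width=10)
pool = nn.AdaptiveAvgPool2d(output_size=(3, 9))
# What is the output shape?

Input shape: (3, 510, 82, 10)
Output shape: (3, 510, 3, 9)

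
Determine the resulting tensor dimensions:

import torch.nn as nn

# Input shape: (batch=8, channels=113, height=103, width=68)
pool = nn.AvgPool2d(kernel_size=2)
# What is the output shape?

Input shape: (8, 113, 103, 68)
Output shape: (8, 113, 51, 34)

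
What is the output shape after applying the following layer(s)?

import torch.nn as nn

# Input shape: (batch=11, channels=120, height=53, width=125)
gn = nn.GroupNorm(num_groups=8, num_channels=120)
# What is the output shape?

Input shape: (11, 120, 53, 125)
Output shape: (11, 120, 53, 125)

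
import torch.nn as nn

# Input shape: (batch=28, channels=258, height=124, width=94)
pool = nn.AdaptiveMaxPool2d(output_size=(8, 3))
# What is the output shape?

Input shape: (28, 258, 124, 94)
Output shape: (28, 258, 8, 3)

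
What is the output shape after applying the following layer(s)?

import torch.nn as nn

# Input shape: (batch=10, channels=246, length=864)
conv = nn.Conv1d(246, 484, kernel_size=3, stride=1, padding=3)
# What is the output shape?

Input shape: (10, 246, 864)
Output shape: (10, 484, 868)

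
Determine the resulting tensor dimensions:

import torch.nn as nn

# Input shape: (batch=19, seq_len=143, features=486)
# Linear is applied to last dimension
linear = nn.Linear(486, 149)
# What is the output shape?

Input shape: (19, 143, 486)
Output shape: (19, 143, 149)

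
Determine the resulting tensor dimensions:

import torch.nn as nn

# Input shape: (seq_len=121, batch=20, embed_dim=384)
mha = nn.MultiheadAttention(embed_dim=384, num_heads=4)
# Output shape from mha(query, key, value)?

Input shape: (121, 20, 384)
Output shape: (121, 20, 384)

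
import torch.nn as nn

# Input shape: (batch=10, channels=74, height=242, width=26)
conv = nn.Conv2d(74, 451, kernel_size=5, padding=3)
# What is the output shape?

Input shape: (10, 74, 242, 26)
Output shape: (10, 451, 244, 28)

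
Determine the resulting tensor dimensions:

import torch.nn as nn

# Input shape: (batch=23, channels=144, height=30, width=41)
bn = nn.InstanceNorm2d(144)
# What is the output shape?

Input shape: (23, 144, 30, 41)
Output shape: (23, 144, 30, 41)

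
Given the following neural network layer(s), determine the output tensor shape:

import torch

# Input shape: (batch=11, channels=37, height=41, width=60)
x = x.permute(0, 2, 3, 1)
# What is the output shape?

Input shape: (11, 37, 41, 60)
Output shape: (11, 41, 60, 37)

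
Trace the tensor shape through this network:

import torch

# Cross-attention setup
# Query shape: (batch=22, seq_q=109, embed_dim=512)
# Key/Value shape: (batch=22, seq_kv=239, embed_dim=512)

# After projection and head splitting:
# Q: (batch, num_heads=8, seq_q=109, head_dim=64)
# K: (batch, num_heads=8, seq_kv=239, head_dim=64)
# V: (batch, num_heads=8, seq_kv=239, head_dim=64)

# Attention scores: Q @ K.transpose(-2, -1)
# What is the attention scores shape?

Input shape: (22, 109, 512)
Output shape: (22, 8, 109, 239)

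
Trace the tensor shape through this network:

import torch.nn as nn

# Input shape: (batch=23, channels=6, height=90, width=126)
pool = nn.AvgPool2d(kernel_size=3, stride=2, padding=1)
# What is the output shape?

Input shape: (23, 6, 90, 126)
Output shape: (23, 6, 45, 63)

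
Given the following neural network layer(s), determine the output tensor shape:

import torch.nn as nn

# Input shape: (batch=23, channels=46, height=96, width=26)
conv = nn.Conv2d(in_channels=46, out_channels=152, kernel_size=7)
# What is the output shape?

Input shape: (23, 46, 96, 26)
Output shape: (23, 152, 90, 20)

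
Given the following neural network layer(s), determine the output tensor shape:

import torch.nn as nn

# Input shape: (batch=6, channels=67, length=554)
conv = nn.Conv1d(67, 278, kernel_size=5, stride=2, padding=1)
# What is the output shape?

Input shape: (6, 67, 554)
Output shape: (6, 278, 276)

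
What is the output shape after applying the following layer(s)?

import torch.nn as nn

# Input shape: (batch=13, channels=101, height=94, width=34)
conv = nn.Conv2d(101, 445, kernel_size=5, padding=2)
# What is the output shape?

Input shape: (13, 101, 94, 34)
Output shape: (13, 445, 94, 34)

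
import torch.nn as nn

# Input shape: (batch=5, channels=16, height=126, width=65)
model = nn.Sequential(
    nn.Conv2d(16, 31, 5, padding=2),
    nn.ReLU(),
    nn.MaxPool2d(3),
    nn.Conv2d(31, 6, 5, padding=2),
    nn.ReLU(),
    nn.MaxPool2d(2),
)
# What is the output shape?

Input shape: (5, 16, 126, 65)
  -> after first Conv2d: (5, 31, 126, 65)
  -> after first MaxPool2d: (5, 31, 42, 21)
  -> after second Conv2d: (5, 6, 42, 21)
Output shape: (5, 6, 21, 10)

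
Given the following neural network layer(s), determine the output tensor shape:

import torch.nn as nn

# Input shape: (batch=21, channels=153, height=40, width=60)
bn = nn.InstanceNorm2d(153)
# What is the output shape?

Input shape: (21, 153, 40, 60)
Output shape: (21, 153, 40, 60)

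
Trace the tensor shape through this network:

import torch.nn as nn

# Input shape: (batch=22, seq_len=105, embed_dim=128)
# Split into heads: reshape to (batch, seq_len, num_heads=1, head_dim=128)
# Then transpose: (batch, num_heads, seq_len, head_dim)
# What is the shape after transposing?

Input shape: (22, 105, 128)
  -> after reshape: (22, 105, 1, 128)
Output shape: (22, 1, 105, 128)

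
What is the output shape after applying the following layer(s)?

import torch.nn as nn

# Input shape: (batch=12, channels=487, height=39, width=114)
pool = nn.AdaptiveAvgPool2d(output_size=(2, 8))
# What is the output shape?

Input shape: (12, 487, 39, 114)
Output shape: (12, 487, 2, 8)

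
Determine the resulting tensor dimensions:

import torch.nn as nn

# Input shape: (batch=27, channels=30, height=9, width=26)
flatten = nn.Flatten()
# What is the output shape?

Input shape: (27, 30, 9, 26)
Output shape: (27, 7020)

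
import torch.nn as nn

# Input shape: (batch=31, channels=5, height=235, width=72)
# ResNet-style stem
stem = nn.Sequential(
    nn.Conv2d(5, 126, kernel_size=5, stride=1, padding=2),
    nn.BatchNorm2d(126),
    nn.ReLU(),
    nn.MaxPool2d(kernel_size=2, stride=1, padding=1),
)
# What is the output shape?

Input shape: (31, 5, 235, 72)
  -> after Conv2d 5x5 stride=1: (31, 126, 235, 72)
Output shape: (31, 126, 236, 73)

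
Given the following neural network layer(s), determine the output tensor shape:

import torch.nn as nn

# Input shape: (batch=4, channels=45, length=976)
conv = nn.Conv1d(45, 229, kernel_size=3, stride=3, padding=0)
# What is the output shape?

Input shape: (4, 45, 976)
Output shape: (4, 229, 325)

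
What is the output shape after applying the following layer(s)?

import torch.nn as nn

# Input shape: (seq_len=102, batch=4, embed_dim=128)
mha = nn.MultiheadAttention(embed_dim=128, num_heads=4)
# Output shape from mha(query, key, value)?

Input shape: (102, 4, 128)
Output shape: (102, 4, 128)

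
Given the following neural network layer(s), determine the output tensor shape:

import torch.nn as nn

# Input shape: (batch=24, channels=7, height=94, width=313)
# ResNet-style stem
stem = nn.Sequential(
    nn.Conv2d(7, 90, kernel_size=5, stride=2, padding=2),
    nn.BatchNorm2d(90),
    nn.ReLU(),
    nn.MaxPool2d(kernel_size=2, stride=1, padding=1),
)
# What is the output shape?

Input shape: (24, 7, 94, 313)
  -> after Conv2d 5x5 stride=2: (24, 90, 47, 157)
Output shape: (24, 90, 48, 158)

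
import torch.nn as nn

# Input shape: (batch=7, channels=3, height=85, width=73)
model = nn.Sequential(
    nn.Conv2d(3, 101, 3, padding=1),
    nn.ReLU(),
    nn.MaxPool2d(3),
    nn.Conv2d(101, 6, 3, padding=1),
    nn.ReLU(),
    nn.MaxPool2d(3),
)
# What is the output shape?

Input shape: (7, 3, 85, 73)
  -> after first Conv2d: (7, 101, 85, 73)
  -> after first MaxPool2d: (7, 101, 28, 24)
  -> after second Conv2d: (7, 6, 28, 24)
Output shape: (7, 6, 9, 8)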